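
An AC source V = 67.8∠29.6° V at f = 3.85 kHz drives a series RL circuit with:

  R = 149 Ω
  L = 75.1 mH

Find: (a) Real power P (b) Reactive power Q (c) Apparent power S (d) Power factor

Step 1 — Angular frequency: ω = 2π·f = 2π·3850 = 2.419e+04 rad/s.
Step 2 — Component impedances:
  R: Z = R = 149 Ω
  L: Z = jωL = j·2.419e+04·0.0751 = 0 + j1817 Ω
Step 3 — Series combination: Z_total = R + L = 149 + j1817 Ω = 1823∠85.3° Ω.
Step 4 — Source phasor: V = 67.8∠29.6° V = 58.95 + j33.49 V.
Step 5 — Current: I = V / Z = 0.02095 - j0.03073 A = 0.0372∠-55.7° A.
Step 6 — Complex power: S = V·I* = 0.2061 + j2.513 VA.
Step 7 — Real power: P = Re(S) = 0.2061 W.
Step 8 — Reactive power: Q = Im(S) = 2.513 VAR.
Step 9 — Apparent power: |S| = 2.522 VA.
Step 10 — Power factor: PF = P/|S| = 0.08174 (lagging).

(a) P = 0.2061 W  (b) Q = 2.513 VAR  (c) S = 2.522 VA  (d) PF = 0.08174 (lagging)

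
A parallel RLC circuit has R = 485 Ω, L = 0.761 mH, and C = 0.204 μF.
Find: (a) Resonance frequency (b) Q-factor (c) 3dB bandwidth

Step 1 — Resonance: ω₀ = 1/√(LC) = 1/√(0.000761·2.04e-07) = 8.026e+04 rad/s.
Step 2 — f₀ = ω₀/(2π) = 1.277e+04 Hz.
Step 3 — Parallel Q: Q = R/(ω₀L) = 485/(8.026e+04·0.000761) = 7.941.
Step 4 — Bandwidth: Δω = ω₀/Q = 1.011e+04 rad/s; BW = Δω/(2π) = 1609 Hz.

(a) f₀ = 1.277e+04 Hz  (b) Q = 7.941  (c) BW = 1609 Hz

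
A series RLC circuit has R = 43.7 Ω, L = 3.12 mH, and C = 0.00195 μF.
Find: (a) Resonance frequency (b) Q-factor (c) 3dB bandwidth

Step 1 — Resonance condition Im(Z)=0 gives ω₀ = 1/√(LC).
Step 2 — ω₀ = 1/√(0.00312·1.95e-09) = 4.054e+05 rad/s.
Step 3 — f₀ = ω₀/(2π) = 6.452e+04 Hz.
Step 4 — Series Q: Q = ω₀L/R = 4.054e+05·0.00312/43.7 = 28.95.
Step 5 — 3dB bandwidth: Δω = ω₀/Q = 1.401e+04 rad/s; BW = Δω/(2π) = 2229 Hz.

(a) f₀ = 6.452e+04 Hz  (b) Q = 28.95  (c) BW = 2229 Hz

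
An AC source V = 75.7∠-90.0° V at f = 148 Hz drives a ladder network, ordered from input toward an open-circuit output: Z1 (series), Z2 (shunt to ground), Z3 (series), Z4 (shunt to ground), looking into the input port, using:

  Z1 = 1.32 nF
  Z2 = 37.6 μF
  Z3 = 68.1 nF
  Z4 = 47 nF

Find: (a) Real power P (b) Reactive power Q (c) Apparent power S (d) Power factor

Step 1 — Angular frequency: ω = 2π·f = 2π·148 = 929.9 rad/s.
Step 2 — Component impedances:
  Z1: Z = 1/(jωC) = -j/(ω·C) = 0 - j8.147e+05 Ω
  Z2: Z = 1/(jωC) = -j/(ω·C) = 0 - j28.6 Ω
  Z3: Z = 1/(jωC) = -j/(ω·C) = 0 - j1.579e+04 Ω
  Z4: Z = 1/(jωC) = -j/(ω·C) = 0 - j2.288e+04 Ω
Step 3 — Ladder network (open output): work backward from the far end, alternating series and parallel combinations. Z_in = 0 - j8.147e+05 Ω = 8.147e+05∠-90.0° Ω.
Step 4 — Source phasor: V = 75.7∠-90.0° V = 0 - j75.7 V.
Step 5 — Current: I = V / Z = 9.292e-05 A = 9.292e-05∠0.0° A.
Step 6 — Complex power: S = V·I* = 0 - j0.007034 VA.
Step 7 — Real power: P = Re(S) = 0 W.
Step 8 — Reactive power: Q = Im(S) = -0.007034 VAR.
Step 9 — Apparent power: |S| = 0.007034 VA.
Step 10 — Power factor: PF = P/|S| = 0 (leading).

(a) P = 0 W  (b) Q = -0.007034 VAR  (c) S = 0.007034 VA  (d) PF = 0 (leading)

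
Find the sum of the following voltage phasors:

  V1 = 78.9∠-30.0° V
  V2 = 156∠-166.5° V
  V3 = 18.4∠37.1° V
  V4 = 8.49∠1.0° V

Step 1 — Convert each phasor to rectangular form:
  V1 = 78.9·(cos(-30.0°) + j·sin(-30.0°)) = 68.33 - j39.45 V
  V2 = 156·(cos(-166.5°) + j·sin(-166.5°)) = -151.7 - j36.42 V
  V3 = 18.4·(cos(37.1°) + j·sin(37.1°)) = 14.68 + j11.1 V
  V4 = 8.49·(cos(1.0°) + j·sin(1.0°)) = 8.489 + j0.1482 V
Step 2 — Sum components: V_total = -60.2 - j64.62 V.
Step 3 — Convert to polar: |V_total| = 88.31 V, ∠V_total = -133.0°.

V_total = 88.31∠-133.0° V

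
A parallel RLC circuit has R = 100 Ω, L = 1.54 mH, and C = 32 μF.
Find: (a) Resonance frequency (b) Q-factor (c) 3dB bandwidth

Step 1 — Resonance: ω₀ = 1/√(LC) = 1/√(0.00154·3.2e-05) = 4505 rad/s.
Step 2 — f₀ = ω₀/(2π) = 716.9 Hz.
Step 3 — Parallel Q: Q = R/(ω₀L) = 100/(4505·0.00154) = 14.41.
Step 4 — Bandwidth: Δω = ω₀/Q = 312.5 rad/s; BW = Δω/(2π) = 49.74 Hz.

(a) f₀ = 716.9 Hz  (b) Q = 14.41  (c) BW = 49.74 Hz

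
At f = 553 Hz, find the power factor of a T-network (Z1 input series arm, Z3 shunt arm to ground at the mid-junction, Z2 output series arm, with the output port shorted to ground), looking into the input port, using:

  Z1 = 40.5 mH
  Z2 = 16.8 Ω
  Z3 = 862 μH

Step 1 — Angular frequency: ω = 2π·f = 2π·553 = 3475 rad/s.
Step 2 — Component impedances:
  Z1: Z = jωL = j·3475·0.0405 = 0 + j140.7 Ω
  Z2: Z = R = 16.8 Ω
  Z3: Z = jωL = j·3475·0.000862 = 0 + j2.995 Ω
Step 3 — With the output port shorted to ground, the output series arm Z2 runs from the junction to ground; the shunt arm Z3 also runs from the junction to ground. They appear in parallel: Z3 || Z2 = 0.5175 + j2.903 Ω.
Step 4 — Series with input arm Z1: Z_in = Z1 + (Z3 || Z2) = 0.5175 + j143.6 Ω = 143.6∠89.8° Ω.
Step 5 — Power factor: PF = cos(φ) = Re(Z)/|Z| = 0.51752/143.63 = 0.003603.
Step 6 — Type: Im(Z) = 143.6 ⇒ lagging (phase φ = 89.8°).

PF = 0.003603 (lagging, φ = 89.8°)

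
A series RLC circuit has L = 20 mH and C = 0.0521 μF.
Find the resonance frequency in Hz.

Step 1 — Resonance condition Im(Z)=0 gives ω₀ = 1/√(LC).
Step 2 — ω₀ = 1/√(0.02·5.21e-08) = 3.098e+04 rad/s.
Step 3 — f₀ = ω₀/(2π) = 4930 Hz.

f₀ = 4930 Hz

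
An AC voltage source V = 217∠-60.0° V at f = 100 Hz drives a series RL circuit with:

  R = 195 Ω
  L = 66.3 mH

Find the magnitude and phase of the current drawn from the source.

Step 1 — Angular frequency: ω = 2π·f = 2π·100 = 628.3 rad/s.
Step 2 — Component impedances:
  R: Z = R = 195 Ω
  L: Z = jωL = j·628.3·0.0663 = 0 + j41.66 Ω
Step 3 — Series combination: Z_total = R + L = 195 + j41.66 Ω = 199.4∠12.1° Ω.
Step 4 — Source phasor: V = 217∠-60.0° V = 108.5 - j187.9 V.
Step 5 — Ohm's law: I = V / Z_total = (108.5 - j187.9) / (195 + j41.66) = 0.3352 - j1.035 A.
Step 6 — Convert to polar: |I| = 1.088 A, ∠I = -72.1°.

I = 1.088∠-72.1° A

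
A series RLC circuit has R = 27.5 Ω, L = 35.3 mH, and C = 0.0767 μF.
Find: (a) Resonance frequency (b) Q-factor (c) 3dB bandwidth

Step 1 — Resonance condition Im(Z)=0 gives ω₀ = 1/√(LC).
Step 2 — ω₀ = 1/√(0.0353·7.67e-08) = 1.922e+04 rad/s.
Step 3 — f₀ = ω₀/(2π) = 3059 Hz.
Step 4 — Series Q: Q = ω₀L/R = 1.922e+04·0.0353/27.5 = 24.67.
Step 5 — 3dB bandwidth: Δω = ω₀/Q = 779 rad/s; BW = Δω/(2π) = 124 Hz.

(a) f₀ = 3059 Hz  (b) Q = 24.67  (c) BW = 124 Hz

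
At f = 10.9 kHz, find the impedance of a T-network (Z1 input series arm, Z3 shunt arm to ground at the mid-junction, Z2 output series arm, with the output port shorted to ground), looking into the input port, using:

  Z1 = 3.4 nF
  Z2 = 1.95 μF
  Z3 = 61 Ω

Step 1 — Angular frequency: ω = 2π·f = 2π·1.09e+04 = 6.849e+04 rad/s.
Step 2 — Component impedances:
  Z1: Z = 1/(jωC) = -j/(ω·C) = 0 - j4295 Ω
  Z2: Z = 1/(jωC) = -j/(ω·C) = 0 - j7.488 Ω
  Z3: Z = R = 61 Ω
Step 3 — With the output port shorted to ground, the output series arm Z2 runs from the junction to ground; the shunt arm Z3 also runs from the junction to ground. They appear in parallel: Z3 || Z2 = 0.9055 - j7.377 Ω.
Step 4 — Series with input arm Z1: Z_in = Z1 + (Z3 || Z2) = 0.9055 - j4302 Ω = 4302∠-90.0° Ω.

Z = 0.9055 - j4302 Ω = 4302∠-90.0° Ω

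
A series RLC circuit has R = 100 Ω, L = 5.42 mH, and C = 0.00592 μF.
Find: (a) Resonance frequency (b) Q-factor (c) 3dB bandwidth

Step 1 — Resonance: ω₀ = 1/√(LC) = 1/√(0.00542·5.92e-09) = 1.765e+05 rad/s.
Step 2 — f₀ = ω₀/(2π) = 2.81e+04 Hz.
Step 3 — Series Q: Q = ω₀L/R = 1.765e+05·0.00542/100 = 9.568.
Step 4 — Bandwidth: Δω = ω₀/Q = 1.845e+04 rad/s; BW = Δω/(2π) = 2936 Hz.

(a) f₀ = 2.81e+04 Hz  (b) Q = 9.568  (c) BW = 2936 Hz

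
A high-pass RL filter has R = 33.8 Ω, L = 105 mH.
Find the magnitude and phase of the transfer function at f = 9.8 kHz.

Step 1 — Angular frequency: ω = 2π·9800 = 6.158e+04 rad/s.
Step 2 — Transfer function: H(jω) = jωL/(R + jωL).
Step 3 — Numerator jωL = j·6465; denominator R + jωL = 33.8 + j6465.
Step 4 — H = 1 + j0.005228.
Step 5 — Magnitude: |H| = 1 (-0.0 dB); phase: φ = 0.3°.

|H| = 1 (-0.0 dB), φ = 0.3°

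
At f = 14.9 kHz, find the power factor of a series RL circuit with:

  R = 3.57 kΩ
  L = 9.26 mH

Step 1 — Angular frequency: ω = 2π·f = 2π·1.49e+04 = 9.362e+04 rad/s.
Step 2 — Component impedances:
  R: Z = R = 3570 Ω
  L: Z = jωL = j·9.362e+04·0.00926 = 0 + j866.9 Ω
Step 3 — Series combination: Z_total = R + L = 3570 + j866.9 Ω = 3674∠13.6° Ω.
Step 4 — Power factor: PF = cos(φ) = Re(Z)/|Z| = 3570/3673.75 = 0.9718.
Step 5 — Type: Im(Z) = 866.9 ⇒ lagging (phase φ = 13.6°).

PF = 0.9718 (lagging, φ = 13.6°)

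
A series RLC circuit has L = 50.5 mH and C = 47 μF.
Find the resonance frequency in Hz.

Step 1 — Resonance condition Im(Z)=0 gives ω₀ = 1/√(LC).
Step 2 — ω₀ = 1/√(0.0505·4.7e-05) = 649.1 rad/s.
Step 3 — f₀ = ω₀/(2π) = 103.3 Hz.

f₀ = 103.3 Hz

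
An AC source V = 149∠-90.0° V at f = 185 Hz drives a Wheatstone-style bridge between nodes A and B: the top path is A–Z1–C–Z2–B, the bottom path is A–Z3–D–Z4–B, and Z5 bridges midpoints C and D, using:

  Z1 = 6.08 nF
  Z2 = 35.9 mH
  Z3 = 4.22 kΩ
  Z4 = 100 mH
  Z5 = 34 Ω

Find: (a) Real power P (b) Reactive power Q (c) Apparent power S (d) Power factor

Step 1 — Angular frequency: ω = 2π·f = 2π·185 = 1162 rad/s.
Step 2 — Component impedances:
  Z1: Z = 1/(jωC) = -j/(ω·C) = 0 - j1.415e+05 Ω
  Z2: Z = jωL = j·1162·0.0359 = 0 + j41.73 Ω
  Z3: Z = R = 4220 Ω
  Z4: Z = jωL = j·1162·0.1 = 0 + j116.2 Ω
  Z5: Z = R = 34 Ω
Step 3 — Bridge requires nodal analysis (the Z5 bridge couples midpoints C and D, so the two paths cannot be reduced to a simple series/parallel combination). Setting node B to ground and injecting 1 A at node A, the 3-node admittance system at A, C, D solves to V_A = Z_AB = 4234 - j92.7 Ω = 4235∠-1.3° Ω.
Step 4 — Source phasor: V = 149∠-90.0° V = 0 - j149 V.
Step 5 — Current: I = V / Z = 0.00077 - j0.03517 A = 0.03518∠-88.7° A.
Step 6 — Complex power: S = V·I* = 5.241 - j0.1147 VA.
Step 7 — Real power: P = Re(S) = 5.241 W.
Step 8 — Reactive power: Q = Im(S) = -0.1147 VAR.
Step 9 — Apparent power: |S| = 5.242 VA.
Step 10 — Power factor: PF = P/|S| = 0.9998 (leading).

(a) P = 5.241 W  (b) Q = -0.1147 VAR  (c) S = 5.242 VA  (d) PF = 0.9998 (leading)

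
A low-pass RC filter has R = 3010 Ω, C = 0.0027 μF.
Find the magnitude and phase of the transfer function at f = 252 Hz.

Step 1 — Angular frequency: ω = 2π·252 = 1583 rad/s.
Step 2 — Transfer function: H(jω) = 1/(1 + jωRC).
Step 3 — Denominator: 1 + jωRC = 1 + j·1583·3010·2.7e-09 = 1 + j0.01287.
Step 4 — H = 0.9998 - j0.01287.
Step 5 — Magnitude: |H| = 0.9999 (-0.0 dB); phase: φ = -0.7°.

|H| = 0.9999 (-0.0 dB), φ = -0.7°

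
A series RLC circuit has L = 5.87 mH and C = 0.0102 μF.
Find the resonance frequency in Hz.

Step 1 — Resonance condition Im(Z)=0 gives ω₀ = 1/√(LC).
Step 2 — ω₀ = 1/√(0.00587·1.02e-08) = 1.292e+05 rad/s.
Step 3 — f₀ = ω₀/(2π) = 2.057e+04 Hz.

f₀ = 2.057e+04 Hz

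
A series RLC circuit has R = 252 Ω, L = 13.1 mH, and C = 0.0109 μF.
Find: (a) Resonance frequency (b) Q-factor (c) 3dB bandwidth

Step 1 — Resonance: ω₀ = 1/√(LC) = 1/√(0.0131·1.09e-08) = 8.369e+04 rad/s.
Step 2 — f₀ = ω₀/(2π) = 1.332e+04 Hz.
Step 3 — Series Q: Q = ω₀L/R = 8.369e+04·0.0131/252 = 4.35.
Step 4 — Bandwidth: Δω = ω₀/Q = 1.924e+04 rad/s; BW = Δω/(2π) = 3062 Hz.

(a) f₀ = 1.332e+04 Hz  (b) Q = 4.35  (c) BW = 3062 Hz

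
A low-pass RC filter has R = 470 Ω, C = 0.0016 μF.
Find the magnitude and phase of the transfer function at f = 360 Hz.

Step 1 — Angular frequency: ω = 2π·360 = 2262 rad/s.
Step 2 — Transfer function: H(jω) = 1/(1 + jωRC).
Step 3 — Denominator: 1 + jωRC = 1 + j·2262·470·1.6e-09 = 1 + j0.001701.
Step 4 — H = 1 - j0.001701.
Step 5 — Magnitude: |H| = 1 (-0.0 dB); phase: φ = -0.1°.

|H| = 1 (-0.0 dB), φ = -0.1°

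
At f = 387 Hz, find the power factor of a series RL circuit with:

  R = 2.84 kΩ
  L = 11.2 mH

Step 1 — Angular frequency: ω = 2π·f = 2π·387 = 2432 rad/s.
Step 2 — Component impedances:
  R: Z = R = 2840 Ω
  L: Z = jωL = j·2432·0.0112 = 0 + j27.23 Ω
Step 3 — Series combination: Z_total = R + L = 2840 + j27.23 Ω = 2840∠0.5° Ω.
Step 4 — Power factor: PF = cos(φ) = Re(Z)/|Z| = 2840/2840 = 1.
Step 5 — Type: Im(Z) = 27.23 ⇒ lagging (phase φ = 0.5°).

PF = 1 (lagging, φ = 0.5°)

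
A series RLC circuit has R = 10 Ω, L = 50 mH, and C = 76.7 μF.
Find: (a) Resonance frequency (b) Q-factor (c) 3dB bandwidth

Step 1 — Resonance: ω₀ = 1/√(LC) = 1/√(0.05·7.67e-05) = 510.6 rad/s.
Step 2 — f₀ = ω₀/(2π) = 81.27 Hz.
Step 3 — Series Q: Q = ω₀L/R = 510.6·0.05/10 = 2.553.
Step 4 — Bandwidth: Δω = ω₀/Q = 200 rad/s; BW = Δω/(2π) = 31.83 Hz.

(a) f₀ = 81.27 Hz  (b) Q = 2.553  (c) BW = 31.83 Hz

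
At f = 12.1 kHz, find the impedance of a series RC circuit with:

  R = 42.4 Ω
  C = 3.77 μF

Step 1 — Angular frequency: ω = 2π·f = 2π·1.21e+04 = 7.603e+04 rad/s.
Step 2 — Component impedances:
  R: Z = R = 42.4 Ω
  C: Z = 1/(jωC) = -j/(ω·C) = 0 - j3.489 Ω
Step 3 — Series combination: Z_total = R + C = 42.4 - j3.489 Ω = 42.54∠-4.7° Ω.

Z = 42.4 - j3.489 Ω = 42.54∠-4.7° Ω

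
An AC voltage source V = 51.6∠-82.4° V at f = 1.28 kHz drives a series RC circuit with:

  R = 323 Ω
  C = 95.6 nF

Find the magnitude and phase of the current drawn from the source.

Step 1 — Angular frequency: ω = 2π·f = 2π·1280 = 8042 rad/s.
Step 2 — Component impedances:
  R: Z = R = 323 Ω
  C: Z = 1/(jωC) = -j/(ω·C) = 0 - j1301 Ω
Step 3 — Series combination: Z_total = R + C = 323 - j1301 Ω = 1340∠-76.1° Ω.
Step 4 — Source phasor: V = 51.6∠-82.4° V = 6.824 - j51.15 V.
Step 5 — Ohm's law: I = V / Z_total = (6.824 - j51.15) / (323 - j1301) = 0.03827 - j0.004256 A.
Step 6 — Convert to polar: |I| = 0.0385 A, ∠I = -6.3°.

I = 0.0385∠-6.3° A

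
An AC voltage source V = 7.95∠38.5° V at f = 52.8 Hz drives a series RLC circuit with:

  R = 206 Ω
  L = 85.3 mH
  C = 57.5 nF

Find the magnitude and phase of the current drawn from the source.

Step 1 — Angular frequency: ω = 2π·f = 2π·52.8 = 331.8 rad/s.
Step 2 — Component impedances:
  R: Z = R = 206 Ω
  L: Z = jωL = j·331.8·0.0853 = 0 + j28.3 Ω
  C: Z = 1/(jωC) = -j/(ω·C) = 0 - j5.242e+04 Ω
Step 3 — Series combination: Z_total = R + L + C = 206 - j5.239e+04 Ω = 5.239e+04∠-89.8° Ω.
Step 4 — Source phasor: V = 7.95∠38.5° V = 6.222 + j4.949 V.
Step 5 — Ohm's law: I = V / Z_total = (6.222 + j4.949) / (206 - j5.239e+04) = -9.399e-05 + j0.0001191 A.
Step 6 — Convert to polar: |I| = 0.0001517 A, ∠I = 128.3°.

I = 0.0001517∠128.3° A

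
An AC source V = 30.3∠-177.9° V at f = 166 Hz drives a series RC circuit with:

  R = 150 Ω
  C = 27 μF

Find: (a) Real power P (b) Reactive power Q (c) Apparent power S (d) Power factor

Step 1 — Angular frequency: ω = 2π·f = 2π·166 = 1043 rad/s.
Step 2 — Component impedances:
  R: Z = R = 150 Ω
  C: Z = 1/(jωC) = -j/(ω·C) = 0 - j35.51 Ω
Step 3 — Series combination: Z_total = R + C = 150 - j35.51 Ω = 154.1∠-13.3° Ω.
Step 4 — Source phasor: V = 30.3∠-177.9° V = -30.28 - j1.11 V.
Step 5 — Current: I = V / Z = -0.1895 - j0.05226 A = 0.1966∠-164.6° A.
Step 6 — Complex power: S = V·I* = 5.796 - j1.372 VA.
Step 7 — Real power: P = Re(S) = 5.796 W.
Step 8 — Reactive power: Q = Im(S) = -1.372 VAR.
Step 9 — Apparent power: |S| = 5.956 VA.
Step 10 — Power factor: PF = P/|S| = 0.9731 (leading).

(a) P = 5.796 W  (b) Q = -1.372 VAR  (c) S = 5.956 VA  (d) PF = 0.9731 (leading)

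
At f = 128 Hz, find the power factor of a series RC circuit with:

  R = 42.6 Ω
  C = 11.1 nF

Step 1 — Angular frequency: ω = 2π·f = 2π·128 = 804.2 rad/s.
Step 2 — Component impedances:
  R: Z = R = 42.6 Ω
  C: Z = 1/(jωC) = -j/(ω·C) = 0 - j1.12e+05 Ω
Step 3 — Series combination: Z_total = R + C = 42.6 - j1.12e+05 Ω = 1.12e+05∠-90.0° Ω.
Step 4 — Power factor: PF = cos(φ) = Re(Z)/|Z| = 42.6/1.1202e+05 = 0.0003803.
Step 5 — Type: Im(Z) = -1.12e+05 ⇒ leading (phase φ = -90.0°).

PF = 0.0003803 (leading, φ = -90.0°)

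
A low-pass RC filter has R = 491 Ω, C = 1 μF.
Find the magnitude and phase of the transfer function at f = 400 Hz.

Step 1 — Angular frequency: ω = 2π·400 = 2513 rad/s.
Step 2 — Transfer function: H(jω) = 1/(1 + jωRC).
Step 3 — Denominator: 1 + jωRC = 1 + j·2513·491·1e-06 = 1 + j1.234.
Step 4 — H = 0.3964 - j0.4891.
Step 5 — Magnitude: |H| = 0.6296 (-4.0 dB); phase: φ = -51.0°.

|H| = 0.6296 (-4.0 dB), φ = -51.0°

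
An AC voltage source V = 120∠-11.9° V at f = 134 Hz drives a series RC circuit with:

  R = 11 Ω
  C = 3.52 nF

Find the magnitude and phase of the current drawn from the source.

Step 1 — Angular frequency: ω = 2π·f = 2π·134 = 841.9 rad/s.
Step 2 — Component impedances:
  R: Z = R = 11 Ω
  C: Z = 1/(jωC) = -j/(ω·C) = 0 - j3.374e+05 Ω
Step 3 — Series combination: Z_total = R + C = 11 - j3.374e+05 Ω = 3.374e+05∠-90.0° Ω.
Step 4 — Source phasor: V = 120∠-11.9° V = 117.4 - j24.74 V.
Step 5 — Ohm's law: I = V / Z_total = (117.4 - j24.74) / (11 - j3.374e+05) = 7.335e-05 + j0.000348 A.
Step 6 — Convert to polar: |I| = 0.0003556 A, ∠I = 78.1°.

I = 0.0003556∠78.1° A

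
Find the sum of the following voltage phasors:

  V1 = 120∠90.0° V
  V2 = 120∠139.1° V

Step 1 — Convert each phasor to rectangular form:
  V1 = 120·(cos(90.0°) + j·sin(90.0°)) = 0 + j120 V
  V2 = 120·(cos(139.1°) + j·sin(139.1°)) = -90.7 + j78.57 V
Step 2 — Sum components: V_total = -90.7 + j198.6 V.
Step 3 — Convert to polar: |V_total| = 218.3 V, ∠V_total = 114.5°.

V_total = 218.3∠114.5° V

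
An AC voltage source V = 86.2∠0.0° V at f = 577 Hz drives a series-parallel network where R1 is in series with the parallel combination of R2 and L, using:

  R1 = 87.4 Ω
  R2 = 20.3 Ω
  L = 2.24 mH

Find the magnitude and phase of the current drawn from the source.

Step 1 — Angular frequency: ω = 2π·f = 2π·577 = 3625 rad/s.
Step 2 — Component impedances:
  R1: Z = R = 87.4 Ω
  R2: Z = R = 20.3 Ω
  L: Z = jωL = j·3625·0.00224 = 0 + j8.121 Ω
Step 3 — Parallel branch: R2 || L = 1/(1/R2 + 1/L) = 2.801 + j7.001 Ω.
Step 4 — Series with R1: Z_total = R1 + (R2 || L) = 90.2 + j7.001 Ω = 90.47∠4.4° Ω.
Step 5 — Source phasor: V = 86.2∠0.0° V = 86.2 V.
Step 6 — Ohm's law: I = V / Z_total = (86.2) / (90.2 + j7.001) = 0.9499 - j0.07372 A.
Step 7 — Convert to polar: |I| = 0.9528 A, ∠I = -4.4°.

I = 0.9528∠-4.4° A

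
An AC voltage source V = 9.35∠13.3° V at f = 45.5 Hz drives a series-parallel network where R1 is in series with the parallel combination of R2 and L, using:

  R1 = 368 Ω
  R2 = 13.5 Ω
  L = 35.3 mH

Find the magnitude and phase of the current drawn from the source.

Step 1 — Angular frequency: ω = 2π·f = 2π·45.5 = 285.9 rad/s.
Step 2 — Component impedances:
  R1: Z = R = 368 Ω
  R2: Z = R = 13.5 Ω
  L: Z = jωL = j·285.9·0.0353 = 0 + j10.09 Ω
Step 3 — Parallel branch: R2 || L = 1/(1/R2 + 1/L) = 4.84 + j6.474 Ω.
Step 4 — Series with R1: Z_total = R1 + (R2 || L) = 372.8 + j6.474 Ω = 372.9∠1.0° Ω.
Step 5 — Source phasor: V = 9.35∠13.3° V = 9.099 + j2.151 V.
Step 6 — Ohm's law: I = V / Z_total = (9.099 + j2.151) / (372.8 + j6.474) = 0.0245 + j0.005344 A.
Step 7 — Convert to polar: |I| = 0.02507 A, ∠I = 12.3°.

I = 0.02507∠12.3° A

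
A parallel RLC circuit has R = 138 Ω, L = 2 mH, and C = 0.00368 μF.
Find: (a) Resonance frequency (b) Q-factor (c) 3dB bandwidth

Step 1 — Resonance: ω₀ = 1/√(LC) = 1/√(0.002·3.68e-09) = 3.686e+05 rad/s.
Step 2 — f₀ = ω₀/(2π) = 5.867e+04 Hz.
Step 3 — Parallel Q: Q = R/(ω₀L) = 138/(3.686e+05·0.002) = 0.1872.
Step 4 — Bandwidth: Δω = ω₀/Q = 1.969e+06 rad/s; BW = Δω/(2π) = 3.134e+05 Hz.

(a) f₀ = 5.867e+04 Hz  (b) Q = 0.1872  (c) BW = 3.134e+05 Hz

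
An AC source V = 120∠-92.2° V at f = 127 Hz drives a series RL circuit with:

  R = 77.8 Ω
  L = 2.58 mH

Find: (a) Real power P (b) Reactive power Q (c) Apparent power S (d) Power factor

Step 1 — Angular frequency: ω = 2π·f = 2π·127 = 798 rad/s.
Step 2 — Component impedances:
  R: Z = R = 77.8 Ω
  L: Z = jωL = j·798·0.00258 = 0 + j2.059 Ω
Step 3 — Series combination: Z_total = R + L = 77.8 + j2.059 Ω = 77.83∠1.5° Ω.
Step 4 — Source phasor: V = 120∠-92.2° V = -4.607 - j119.9 V.
Step 5 — Current: I = V / Z = -0.09993 - j1.539 A = 1.542∠-93.7° A.
Step 6 — Complex power: S = V·I* = 185 + j4.894 VA.
Step 7 — Real power: P = Re(S) = 185 W.
Step 8 — Reactive power: Q = Im(S) = 4.894 VAR.
Step 9 — Apparent power: |S| = 185 VA.
Step 10 — Power factor: PF = P/|S| = 0.9997 (lagging).

(a) P = 185 W  (b) Q = 4.894 VAR  (c) S = 185 VA  (d) PF = 0.9997 (lagging)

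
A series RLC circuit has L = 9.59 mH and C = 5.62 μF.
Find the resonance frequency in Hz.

Step 1 — Resonance condition Im(Z)=0 gives ω₀ = 1/√(LC).
Step 2 — ω₀ = 1/√(0.00959·5.62e-06) = 4307 rad/s.
Step 3 — f₀ = ω₀/(2π) = 685.6 Hz.

f₀ = 685.6 Hz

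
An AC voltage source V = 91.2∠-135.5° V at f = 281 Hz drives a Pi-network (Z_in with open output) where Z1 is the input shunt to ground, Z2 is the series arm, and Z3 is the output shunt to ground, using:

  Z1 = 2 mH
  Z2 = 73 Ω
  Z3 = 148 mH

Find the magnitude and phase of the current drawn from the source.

Step 1 — Angular frequency: ω = 2π·f = 2π·281 = 1766 rad/s.
Step 2 — Component impedances:
  Z1: Z = jωL = j·1766·0.002 = 0 + j3.531 Ω
  Z2: Z = R = 73 Ω
  Z3: Z = jωL = j·1766·0.148 = 0 + j261.3 Ω
Step 3 — With open output, the series arm Z2 and the output shunt Z3 appear in series to ground: Z2 + Z3 = 73 + j261.3 Ω.
Step 4 — Parallel with input shunt Z1: Z_in = Z1 || (Z2 + Z3) = 0.01206 + j3.487 Ω = 3.487∠89.8° Ω.
Step 5 — Source phasor: V = 91.2∠-135.5° V = -65.05 - j63.92 V.
Step 6 — Ohm's law: I = V / Z_total = (-65.05 - j63.92) / (0.01206 + j3.487) = -18.39 + j18.59 A.
Step 7 — Convert to polar: |I| = 26.15 A, ∠I = 134.7°.

I = 26.15∠134.7° A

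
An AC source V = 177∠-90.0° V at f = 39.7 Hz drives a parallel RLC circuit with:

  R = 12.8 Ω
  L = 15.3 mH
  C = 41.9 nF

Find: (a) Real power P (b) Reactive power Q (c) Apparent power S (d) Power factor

Step 1 — Angular frequency: ω = 2π·f = 2π·39.7 = 249.4 rad/s.
Step 2 — Component impedances:
  R: Z = R = 12.8 Ω
  L: Z = jωL = j·249.4·0.0153 = 0 + j3.816 Ω
  C: Z = 1/(jωC) = -j/(ω·C) = 0 - j9.568e+04 Ω
Step 3 — Parallel combination: 1/Z_total = 1/R + 1/L + 1/C; Z_total = 1.045 + j3.505 Ω = 3.657∠73.4° Ω.
Step 4 — Source phasor: V = 177∠-90.0° V = 0 - j177 V.
Step 5 — Current: I = V / Z = -46.38 - j13.83 A = 48.39∠-163.4° A.
Step 6 — Complex power: S = V·I* = 2448 + j8209 VA.
Step 7 — Real power: P = Re(S) = 2448 W.
Step 8 — Reactive power: Q = Im(S) = 8209 VAR.
Step 9 — Apparent power: |S| = 8566 VA.
Step 10 — Power factor: PF = P/|S| = 0.2857 (lagging).

(a) P = 2448 W  (b) Q = 8209 VAR  (c) S = 8566 VA  (d) PF = 0.2857 (lagging)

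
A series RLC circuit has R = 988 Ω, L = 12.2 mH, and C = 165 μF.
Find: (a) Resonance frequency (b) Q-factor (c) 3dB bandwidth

Step 1 — Resonance condition Im(Z)=0 gives ω₀ = 1/√(LC).
Step 2 — ω₀ = 1/√(0.0122·0.000165) = 704.8 rad/s.
Step 3 — f₀ = ω₀/(2π) = 112.2 Hz.
Step 4 — Series Q: Q = ω₀L/R = 704.8·0.0122/988 = 0.008703.
Step 5 — 3dB bandwidth: Δω = ω₀/Q = 8.098e+04 rad/s; BW = Δω/(2π) = 1.289e+04 Hz.

(a) f₀ = 112.2 Hz  (b) Q = 0.008703  (c) BW = 1.289e+04 Hz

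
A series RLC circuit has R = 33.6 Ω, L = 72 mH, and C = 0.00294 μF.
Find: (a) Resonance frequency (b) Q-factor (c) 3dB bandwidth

Step 1 — Resonance: ω₀ = 1/√(LC) = 1/√(0.072·2.94e-09) = 6.873e+04 rad/s.
Step 2 — f₀ = ω₀/(2π) = 1.094e+04 Hz.
Step 3 — Series Q: Q = ω₀L/R = 6.873e+04·0.072/33.6 = 147.3.
Step 4 — Bandwidth: Δω = ω₀/Q = 466.7 rad/s; BW = Δω/(2π) = 74.27 Hz.

(a) f₀ = 1.094e+04 Hz  (b) Q = 147.3  (c) BW = 74.27 Hz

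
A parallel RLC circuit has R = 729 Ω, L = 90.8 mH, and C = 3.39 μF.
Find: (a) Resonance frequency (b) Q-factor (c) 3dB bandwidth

Step 1 — Resonance: ω₀ = 1/√(LC) = 1/√(0.0908·3.39e-06) = 1802 rad/s.
Step 2 — f₀ = ω₀/(2π) = 286.9 Hz.
Step 3 — Parallel Q: Q = R/(ω₀L) = 729/(1802·0.0908) = 4.454.
Step 4 — Bandwidth: Δω = ω₀/Q = 404.6 rad/s; BW = Δω/(2π) = 64.4 Hz.

(a) f₀ = 286.9 Hz  (b) Q = 4.454  (c) BW = 64.4 Hz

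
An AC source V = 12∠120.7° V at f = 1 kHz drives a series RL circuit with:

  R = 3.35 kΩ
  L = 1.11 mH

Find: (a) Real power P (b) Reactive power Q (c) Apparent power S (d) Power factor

Step 1 — Angular frequency: ω = 2π·f = 2π·1000 = 6283 rad/s.
Step 2 — Component impedances:
  R: Z = R = 3350 Ω
  L: Z = jωL = j·6283·0.00111 = 0 + j6.974 Ω
Step 3 — Series combination: Z_total = R + L = 3350 + j6.974 Ω = 3350∠0.1° Ω.
Step 4 — Source phasor: V = 12∠120.7° V = -6.127 + j10.32 V.
Step 5 — Current: I = V / Z = -0.001822 + j0.003084 A = 0.003582∠120.6° A.
Step 6 — Complex power: S = V·I* = 0.04298 + j8.949e-05 VA.
Step 7 — Real power: P = Re(S) = 0.04298 W.
Step 8 — Reactive power: Q = Im(S) = 8.949e-05 VAR.
Step 9 — Apparent power: |S| = 0.04298 VA.
Step 10 — Power factor: PF = P/|S| = 1 (lagging).

(a) P = 0.04298 W  (b) Q = 8.949e-05 VAR  (c) S = 0.04298 VA  (d) PF = 1 (lagging)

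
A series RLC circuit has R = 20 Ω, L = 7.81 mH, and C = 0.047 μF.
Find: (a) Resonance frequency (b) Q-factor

Step 1 — Resonance condition Im(Z)=0 gives ω₀ = 1/√(LC).
Step 2 — ω₀ = 1/√(0.00781·4.7e-08) = 5.219e+04 rad/s.
Step 3 — f₀ = ω₀/(2π) = 8307 Hz.
Step 4 — Series Q: Q = ω₀L/R = 5.219e+04·0.00781/20 = 20.38.

(a) f₀ = 8307 Hz  (b) Q = 20.38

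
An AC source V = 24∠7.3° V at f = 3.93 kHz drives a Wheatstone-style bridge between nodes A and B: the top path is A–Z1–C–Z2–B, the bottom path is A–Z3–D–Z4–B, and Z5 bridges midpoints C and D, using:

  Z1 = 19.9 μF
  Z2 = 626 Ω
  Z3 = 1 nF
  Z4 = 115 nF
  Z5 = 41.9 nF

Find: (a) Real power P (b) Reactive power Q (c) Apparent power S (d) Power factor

Step 1 — Angular frequency: ω = 2π·f = 2π·3930 = 2.469e+04 rad/s.
Step 2 — Component impedances:
  Z1: Z = 1/(jωC) = -j/(ω·C) = 0 - j2.035 Ω
  Z2: Z = R = 626 Ω
  Z3: Z = 1/(jωC) = -j/(ω·C) = 0 - j4.05e+04 Ω
  Z4: Z = 1/(jωC) = -j/(ω·C) = 0 - j352.2 Ω
  Z5: Z = 1/(jωC) = -j/(ω·C) = 0 - j966.5 Ω
Step 3 — Bridge requires nodal analysis (the Z5 bridge couples midpoints C and D, so the two paths cannot be reduced to a simple series/parallel combination). Setting node B to ground and injecting 1 A at node A, the 3-node admittance system at A, C, D solves to V_A = Z_AB = 507.6 - j247.2 Ω = 564.5∠-26.0° Ω.
Step 4 — Source phasor: V = 24∠7.3° V = 23.81 + j3.05 V.
Step 5 — Current: I = V / Z = 0.03555 + j0.02332 A = 0.04251∠33.3° A.
Step 6 — Complex power: S = V·I* = 0.9173 - j0.4467 VA.
Step 7 — Real power: P = Re(S) = 0.9173 W.
Step 8 — Reactive power: Q = Im(S) = -0.4467 VAR.
Step 9 — Apparent power: |S| = 1.02 VA.
Step 10 — Power factor: PF = P/|S| = 0.8991 (leading).

(a) P = 0.9173 W  (b) Q = -0.4467 VAR  (c) S = 1.02 VA  (d) PF = 0.8991 (leading)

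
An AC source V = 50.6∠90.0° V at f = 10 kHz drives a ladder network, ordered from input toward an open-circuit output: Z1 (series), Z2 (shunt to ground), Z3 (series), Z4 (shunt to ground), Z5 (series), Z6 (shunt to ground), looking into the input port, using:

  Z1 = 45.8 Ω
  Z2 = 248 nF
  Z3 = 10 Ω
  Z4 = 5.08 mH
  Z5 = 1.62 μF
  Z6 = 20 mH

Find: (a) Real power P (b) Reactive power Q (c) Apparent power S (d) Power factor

Step 1 — Angular frequency: ω = 2π·f = 2π·1e+04 = 6.283e+04 rad/s.
Step 2 — Component impedances:
  Z1: Z = R = 45.8 Ω
  Z2: Z = 1/(jωC) = -j/(ω·C) = 0 - j64.18 Ω
  Z3: Z = R = 10 Ω
  Z4: Z = jωL = j·6.283e+04·0.00508 = 0 + j319.2 Ω
  Z5: Z = 1/(jωC) = -j/(ω·C) = 0 - j9.824 Ω
  Z6: Z = jωL = j·6.283e+04·0.02 = 0 + j1257 Ω
Step 3 — Ladder network (open output): work backward from the far end, alternating series and parallel combinations. Z_in = 46.94 - j85.8 Ω = 97.8∠-61.3° Ω.
Step 4 — Source phasor: V = 50.6∠90.0° V = 0 + j50.6 V.
Step 5 — Current: I = V / Z = -0.4539 + j0.2483 A = 0.5174∠151.3° A.
Step 6 — Complex power: S = V·I* = 12.57 - j22.97 VA.
Step 7 — Real power: P = Re(S) = 12.57 W.
Step 8 — Reactive power: Q = Im(S) = -22.97 VAR.
Step 9 — Apparent power: |S| = 26.18 VA.
Step 10 — Power factor: PF = P/|S| = 0.48 (leading).

(a) P = 12.57 W  (b) Q = -22.97 VAR  (c) S = 26.18 VA  (d) PF = 0.48 (leading)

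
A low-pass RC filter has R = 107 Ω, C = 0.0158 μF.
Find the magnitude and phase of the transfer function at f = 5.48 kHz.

Step 1 — Angular frequency: ω = 2π·5480 = 3.443e+04 rad/s.
Step 2 — Transfer function: H(jω) = 1/(1 + jωRC).
Step 3 — Denominator: 1 + jωRC = 1 + j·3.443e+04·107·1.58e-08 = 1 + j0.05821.
Step 4 — H = 0.9966 - j0.05801.
Step 5 — Magnitude: |H| = 0.9983 (-0.0 dB); phase: φ = -3.3°.

|H| = 0.9983 (-0.0 dB), φ = -3.3°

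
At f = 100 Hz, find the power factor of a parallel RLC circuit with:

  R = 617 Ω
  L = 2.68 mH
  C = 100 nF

Step 1 — Angular frequency: ω = 2π·f = 2π·100 = 628.3 rad/s.
Step 2 — Component impedances:
  R: Z = R = 617 Ω
  L: Z = jωL = j·628.3·0.00268 = 0 + j1.684 Ω
  C: Z = 1/(jωC) = -j/(ω·C) = 0 - j1.592e+04 Ω
Step 3 — Parallel combination: 1/Z_total = 1/R + 1/L + 1/C; Z_total = 0.004597 + j1.684 Ω = 1.684∠89.8° Ω.
Step 4 — Power factor: PF = cos(φ) = Re(Z)/|Z| = 0.0045966/1.6841 = 0.002729.
Step 5 — Type: Im(Z) = 1.684 ⇒ lagging (phase φ = 89.8°).

PF = 0.002729 (lagging, φ = 89.8°)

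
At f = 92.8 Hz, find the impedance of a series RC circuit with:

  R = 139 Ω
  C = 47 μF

Step 1 — Angular frequency: ω = 2π·f = 2π·92.8 = 583.1 rad/s.
Step 2 — Component impedances:
  R: Z = R = 139 Ω
  C: Z = 1/(jωC) = -j/(ω·C) = 0 - j36.49 Ω
Step 3 — Series combination: Z_total = R + C = 139 - j36.49 Ω = 143.7∠-14.7° Ω.

Z = 139 - j36.49 Ω = 143.7∠-14.7° Ω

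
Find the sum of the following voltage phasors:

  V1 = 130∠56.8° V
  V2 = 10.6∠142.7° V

Step 1 — Convert each phasor to rectangular form:
  V1 = 130·(cos(56.8°) + j·sin(56.8°)) = 71.18 + j108.8 V
  V2 = 10.6·(cos(142.7°) + j·sin(142.7°)) = -8.432 + j6.423 V
Step 2 — Sum components: V_total = 62.75 + j115.2 V.
Step 3 — Convert to polar: |V_total| = 131.2 V, ∠V_total = 61.4°.

V_total = 131.2∠61.4° V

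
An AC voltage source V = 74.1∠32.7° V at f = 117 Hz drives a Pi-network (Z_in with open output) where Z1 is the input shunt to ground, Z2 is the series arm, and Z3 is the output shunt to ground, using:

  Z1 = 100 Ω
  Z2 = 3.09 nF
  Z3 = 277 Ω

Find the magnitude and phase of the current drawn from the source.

Step 1 — Angular frequency: ω = 2π·f = 2π·117 = 735.1 rad/s.
Step 2 — Component impedances:
  Z1: Z = R = 100 Ω
  Z2: Z = 1/(jωC) = -j/(ω·C) = 0 - j4.402e+05 Ω
  Z3: Z = R = 277 Ω
Step 3 — With open output, the series arm Z2 and the output shunt Z3 appear in series to ground: Z2 + Z3 = 277 - j4.402e+05 Ω.
Step 4 — Parallel with input shunt Z1: Z_in = Z1 || (Z2 + Z3) = 100 - j0.02272 Ω = 100∠-0.0° Ω.
Step 5 — Source phasor: V = 74.1∠32.7° V = 62.36 + j40.03 V.
Step 6 — Ohm's law: I = V / Z_total = (62.36 + j40.03) / (100 - j0.02272) = 0.6235 + j0.4005 A.
Step 7 — Convert to polar: |I| = 0.741 A, ∠I = 32.7°.

I = 0.741∠32.7° A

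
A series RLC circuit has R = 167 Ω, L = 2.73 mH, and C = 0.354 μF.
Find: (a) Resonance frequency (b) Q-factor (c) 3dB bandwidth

Step 1 — Resonance: ω₀ = 1/√(LC) = 1/√(0.00273·3.54e-07) = 3.217e+04 rad/s.
Step 2 — f₀ = ω₀/(2π) = 5120 Hz.
Step 3 — Series Q: Q = ω₀L/R = 3.217e+04·0.00273/167 = 0.5259.
Step 4 — Bandwidth: Δω = ω₀/Q = 6.117e+04 rad/s; BW = Δω/(2π) = 9736 Hz.

(a) f₀ = 5120 Hz  (b) Q = 0.5259  (c) BW = 9736 Hz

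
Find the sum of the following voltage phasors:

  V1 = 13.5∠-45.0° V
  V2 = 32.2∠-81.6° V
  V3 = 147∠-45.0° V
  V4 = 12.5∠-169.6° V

Step 1 — Convert each phasor to rectangular form:
  V1 = 13.5·(cos(-45.0°) + j·sin(-45.0°)) = 9.546 - j9.546 V
  V2 = 32.2·(cos(-81.6°) + j·sin(-81.6°)) = 4.704 - j31.85 V
  V3 = 147·(cos(-45.0°) + j·sin(-45.0°)) = 103.9 - j103.9 V
  V4 = 12.5·(cos(-169.6°) + j·sin(-169.6°)) = -12.29 - j2.256 V
Step 2 — Sum components: V_total = 105.9 - j147.6 V.
Step 3 — Convert to polar: |V_total| = 181.7 V, ∠V_total = -54.3°.

V_total = 181.7∠-54.3° V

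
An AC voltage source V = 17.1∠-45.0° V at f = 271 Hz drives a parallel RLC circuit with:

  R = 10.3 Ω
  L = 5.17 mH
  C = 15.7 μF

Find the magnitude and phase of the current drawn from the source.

Step 1 — Angular frequency: ω = 2π·f = 2π·271 = 1703 rad/s.
Step 2 — Component impedances:
  R: Z = R = 10.3 Ω
  L: Z = jωL = j·1703·0.00517 = 0 + j8.803 Ω
  C: Z = 1/(jωC) = -j/(ω·C) = 0 - j37.41 Ω
Step 3 — Parallel combination: 1/Z_total = 1/R + 1/L + 1/C; Z_total = 5.721 + j5.118 Ω = 7.676∠41.8° Ω.
Step 4 — Source phasor: V = 17.1∠-45.0° V = 12.09 - j12.09 V.
Step 5 — Ohm's law: I = V / Z_total = (12.09 - j12.09) / (5.721 + j5.118) = 0.1236 - j2.224 A.
Step 6 — Convert to polar: |I| = 2.228 A, ∠I = -86.8°.

I = 2.228∠-86.8° A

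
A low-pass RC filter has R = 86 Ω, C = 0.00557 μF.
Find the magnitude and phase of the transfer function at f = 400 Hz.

Step 1 — Angular frequency: ω = 2π·400 = 2513 rad/s.
Step 2 — Transfer function: H(jω) = 1/(1 + jωRC).
Step 3 — Denominator: 1 + jωRC = 1 + j·2513·86·5.57e-09 = 1 + j0.001204.
Step 4 — H = 1 - j0.001204.
Step 5 — Magnitude: |H| = 1 (-0.0 dB); phase: φ = -0.1°.

|H| = 1 (-0.0 dB), φ = -0.1°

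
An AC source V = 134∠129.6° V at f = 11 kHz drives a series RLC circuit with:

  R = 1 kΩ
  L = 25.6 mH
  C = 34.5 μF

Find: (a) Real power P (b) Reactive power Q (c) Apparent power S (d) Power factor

Step 1 — Angular frequency: ω = 2π·f = 2π·1.1e+04 = 6.912e+04 rad/s.
Step 2 — Component impedances:
  R: Z = R = 1000 Ω
  L: Z = jωL = j·6.912e+04·0.0256 = 0 + j1769 Ω
  C: Z = 1/(jωC) = -j/(ω·C) = 0 - j0.4194 Ω
Step 3 — Series combination: Z_total = R + L + C = 1000 + j1769 Ω = 2032∠60.5° Ω.
Step 4 — Source phasor: V = 134∠129.6° V = -85.41 + j103.2 V.
Step 5 — Current: I = V / Z = 0.02355 + j0.0616 A = 0.06594∠69.1° A.
Step 6 — Complex power: S = V·I* = 4.349 + j7.692 VA.
Step 7 — Real power: P = Re(S) = 4.349 W.
Step 8 — Reactive power: Q = Im(S) = 7.692 VAR.
Step 9 — Apparent power: |S| = 8.837 VA.
Step 10 — Power factor: PF = P/|S| = 0.4921 (lagging).

(a) P = 4.349 W  (b) Q = 7.692 VAR  (c) S = 8.837 VA  (d) PF = 0.4921 (lagging)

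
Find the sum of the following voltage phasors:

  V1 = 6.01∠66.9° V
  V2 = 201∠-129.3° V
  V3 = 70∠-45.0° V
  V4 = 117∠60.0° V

Step 1 — Convert each phasor to rectangular form:
  V1 = 6.01·(cos(66.9°) + j·sin(66.9°)) = 2.358 + j5.528 V
  V2 = 201·(cos(-129.3°) + j·sin(-129.3°)) = -127.3 - j155.5 V
  V3 = 70·(cos(-45.0°) + j·sin(-45.0°)) = 49.5 - j49.5 V
  V4 = 117·(cos(60.0°) + j·sin(60.0°)) = 58.5 + j101.3 V
Step 2 — Sum components: V_total = -16.95 - j98.19 V.
Step 3 — Convert to polar: |V_total| = 99.64 V, ∠V_total = -99.8°.

V_total = 99.64∠-99.8° V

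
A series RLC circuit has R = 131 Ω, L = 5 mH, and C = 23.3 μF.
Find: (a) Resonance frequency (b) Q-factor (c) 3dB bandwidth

Step 1 — Resonance: ω₀ = 1/√(LC) = 1/√(0.005·2.33e-05) = 2930 rad/s.
Step 2 — f₀ = ω₀/(2π) = 466.3 Hz.
Step 3 — Series Q: Q = ω₀L/R = 2930·0.005/131 = 0.1118.
Step 4 — Bandwidth: Δω = ω₀/Q = 2.62e+04 rad/s; BW = Δω/(2π) = 4170 Hz.

(a) f₀ = 466.3 Hz  (b) Q = 0.1118  (c) BW = 4170 Hz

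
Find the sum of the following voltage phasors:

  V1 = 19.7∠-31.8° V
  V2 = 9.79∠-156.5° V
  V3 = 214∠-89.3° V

Step 1 — Convert each phasor to rectangular form:
  V1 = 19.7·(cos(-31.8°) + j·sin(-31.8°)) = 16.74 - j10.38 V
  V2 = 9.79·(cos(-156.5°) + j·sin(-156.5°)) = -8.978 - j3.904 V
  V3 = 214·(cos(-89.3°) + j·sin(-89.3°)) = 2.614 - j214 V
Step 2 — Sum components: V_total = 10.38 - j228.3 V.
Step 3 — Convert to polar: |V_total| = 228.5 V, ∠V_total = -87.4°.

V_total = 228.5∠-87.4° V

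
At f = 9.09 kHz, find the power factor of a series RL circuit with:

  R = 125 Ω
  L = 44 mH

Step 1 — Angular frequency: ω = 2π·f = 2π·9090 = 5.711e+04 rad/s.
Step 2 — Component impedances:
  R: Z = R = 125 Ω
  L: Z = jωL = j·5.711e+04·0.044 = 0 + j2513 Ω
Step 3 — Series combination: Z_total = R + L = 125 + j2513 Ω = 2516∠87.2° Ω.
Step 4 — Power factor: PF = cos(φ) = Re(Z)/|Z| = 125/2516 = 0.04968.
Step 5 — Type: Im(Z) = 2513 ⇒ lagging (phase φ = 87.2°).

PF = 0.04968 (lagging, φ = 87.2°)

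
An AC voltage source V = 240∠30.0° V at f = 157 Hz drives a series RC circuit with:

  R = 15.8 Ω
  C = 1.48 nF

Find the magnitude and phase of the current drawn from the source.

Step 1 — Angular frequency: ω = 2π·f = 2π·157 = 986.5 rad/s.
Step 2 — Component impedances:
  R: Z = R = 15.8 Ω
  C: Z = 1/(jωC) = -j/(ω·C) = 0 - j6.849e+05 Ω
Step 3 — Series combination: Z_total = R + C = 15.8 - j6.849e+05 Ω = 6.849e+05∠-90.0° Ω.
Step 4 — Source phasor: V = 240∠30.0° V = 207.8 + j120 V.
Step 5 — Ohm's law: I = V / Z_total = (207.8 + j120) / (15.8 - j6.849e+05) = -0.0001752 + j0.0003035 A.
Step 6 — Convert to polar: |I| = 0.0003504 A, ∠I = 120.0°.

I = 0.0003504∠120.0° A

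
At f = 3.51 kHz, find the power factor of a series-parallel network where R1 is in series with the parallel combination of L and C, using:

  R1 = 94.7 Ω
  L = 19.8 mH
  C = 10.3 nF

Step 1 — Angular frequency: ω = 2π·f = 2π·3510 = 2.205e+04 rad/s.
Step 2 — Component impedances:
  R1: Z = R = 94.7 Ω
  L: Z = jωL = j·2.205e+04·0.0198 = 0 + j436.7 Ω
  C: Z = 1/(jωC) = -j/(ω·C) = 0 - j4402 Ω
Step 3 — Parallel branch: L || C = 1/(1/L + 1/C) = 0 + j484.8 Ω.
Step 4 — Series with R1: Z_total = R1 + (L || C) = 94.7 + j484.8 Ω = 493.9∠78.9° Ω.
Step 5 — Power factor: PF = cos(φ) = Re(Z)/|Z| = 94.7/493.9 = 0.1917.
Step 6 — Type: Im(Z) = 484.8 ⇒ lagging (phase φ = 78.9°).

PF = 0.1917 (lagging, φ = 78.9°)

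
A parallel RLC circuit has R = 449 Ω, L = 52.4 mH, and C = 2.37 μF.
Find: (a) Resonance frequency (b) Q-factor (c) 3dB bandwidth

Step 1 — Resonance: ω₀ = 1/√(LC) = 1/√(0.0524·2.37e-06) = 2838 rad/s.
Step 2 — f₀ = ω₀/(2π) = 451.6 Hz.
Step 3 — Parallel Q: Q = R/(ω₀L) = 449/(2838·0.0524) = 3.02.
Step 4 — Bandwidth: Δω = ω₀/Q = 939.7 rad/s; BW = Δω/(2π) = 149.6 Hz.

(a) f₀ = 451.6 Hz  (b) Q = 3.02  (c) BW = 149.6 Hz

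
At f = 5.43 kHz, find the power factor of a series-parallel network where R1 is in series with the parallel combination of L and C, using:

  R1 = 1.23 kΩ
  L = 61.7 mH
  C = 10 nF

Step 1 — Angular frequency: ω = 2π·f = 2π·5430 = 3.412e+04 rad/s.
Step 2 — Component impedances:
  R1: Z = R = 1230 Ω
  L: Z = jωL = j·3.412e+04·0.0617 = 0 + j2105 Ω
  C: Z = 1/(jωC) = -j/(ω·C) = 0 - j2931 Ω
Step 3 — Parallel branch: L || C = 1/(1/L + 1/C) = 0 + j7470 Ω.
Step 4 — Series with R1: Z_total = R1 + (L || C) = 1230 + j7470 Ω = 7571∠80.6° Ω.
Step 5 — Power factor: PF = cos(φ) = Re(Z)/|Z| = 1230/7571 = 0.1625.
Step 6 — Type: Im(Z) = 7470 ⇒ lagging (phase φ = 80.6°).

PF = 0.1625 (lagging, φ = 80.6°)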